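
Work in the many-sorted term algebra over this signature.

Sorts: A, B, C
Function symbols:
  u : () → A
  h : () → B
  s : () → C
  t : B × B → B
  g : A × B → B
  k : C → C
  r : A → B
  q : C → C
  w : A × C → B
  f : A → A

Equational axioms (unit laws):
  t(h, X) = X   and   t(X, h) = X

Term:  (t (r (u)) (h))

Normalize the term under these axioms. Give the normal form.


normal form = (r (u))

1. (t (r (u)) (h))  →  (r (u))


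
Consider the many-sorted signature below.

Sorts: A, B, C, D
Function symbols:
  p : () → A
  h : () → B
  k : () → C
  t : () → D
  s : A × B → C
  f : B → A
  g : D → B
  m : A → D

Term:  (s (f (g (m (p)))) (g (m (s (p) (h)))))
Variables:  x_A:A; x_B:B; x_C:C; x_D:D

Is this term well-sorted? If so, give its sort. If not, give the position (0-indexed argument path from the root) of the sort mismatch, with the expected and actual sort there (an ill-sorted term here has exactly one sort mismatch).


ill-sorted at position [1, 0, 0]: expected A, got C

        (p) : A
      (m (p)) : D
    (g (m (p))) : B
  (f (g (m (p)))) : A
        (p) : A
        (h) : B
      (s (p) (h)) : C
    (m (s (p) (h))) : ✗ arg 0 at [1, 0, 0] has sort C, expected A


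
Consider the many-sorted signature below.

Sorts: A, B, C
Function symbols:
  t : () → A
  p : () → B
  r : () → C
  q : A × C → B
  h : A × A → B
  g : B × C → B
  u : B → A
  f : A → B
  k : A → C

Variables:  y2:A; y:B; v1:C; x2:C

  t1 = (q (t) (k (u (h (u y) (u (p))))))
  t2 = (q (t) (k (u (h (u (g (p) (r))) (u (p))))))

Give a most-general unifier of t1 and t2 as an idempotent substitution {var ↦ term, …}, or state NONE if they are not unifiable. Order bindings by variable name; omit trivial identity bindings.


{y ↦ (g (p) (r))}


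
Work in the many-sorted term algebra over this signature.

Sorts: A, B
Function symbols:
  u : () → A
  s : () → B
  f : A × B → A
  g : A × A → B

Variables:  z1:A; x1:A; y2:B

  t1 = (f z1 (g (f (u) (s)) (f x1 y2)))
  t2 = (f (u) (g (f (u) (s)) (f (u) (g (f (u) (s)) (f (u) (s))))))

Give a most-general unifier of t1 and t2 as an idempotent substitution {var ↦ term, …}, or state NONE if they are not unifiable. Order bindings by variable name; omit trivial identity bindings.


{x1 ↦ (u), y2 ↦ (g (f (u) (s)) (f (u) (s))), z1 ↦ (u)}


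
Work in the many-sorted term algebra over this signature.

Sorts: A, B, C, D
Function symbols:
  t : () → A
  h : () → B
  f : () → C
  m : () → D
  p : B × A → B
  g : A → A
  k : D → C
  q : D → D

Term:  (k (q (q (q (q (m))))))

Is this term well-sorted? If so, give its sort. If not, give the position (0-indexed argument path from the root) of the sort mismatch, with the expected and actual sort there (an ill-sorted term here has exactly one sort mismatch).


          (m) : D
        (q (m)) : D
      (q (q (m))) : D
    (q (q (q (m)))) : D
  (q (q (q (q (m))))) : D
(k (q (q (q (q (m)))))) : C

well-sorted; sort = C


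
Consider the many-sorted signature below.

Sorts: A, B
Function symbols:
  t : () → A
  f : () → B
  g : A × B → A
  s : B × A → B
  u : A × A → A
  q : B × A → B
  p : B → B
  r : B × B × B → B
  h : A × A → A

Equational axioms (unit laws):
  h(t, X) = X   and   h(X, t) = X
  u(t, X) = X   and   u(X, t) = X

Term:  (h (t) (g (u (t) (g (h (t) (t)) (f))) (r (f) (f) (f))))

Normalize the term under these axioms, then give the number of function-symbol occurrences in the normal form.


1. (h (t) (g (u (t) (g (h (t) (t)) (f))) (r (f) (f) (f))))  →  (g (u (t) (g (h (t) (t)) (f))) (r (f) (f) (f)))
2. (g (u (t) (g (h (t) (t)) (f))) (r (f) (f) (f)))  →  (g (g (h (t) (t)) (f)) (r (f) (f) (f)))
3. (g (g (h (t) (t)) (f)) (r (f) (f) (f)))  →  (g (g (t) (f)) (r (f) (f) (f)))
normal form: (g (g (t) (f)) (r (f) (f) (f)))

size = 8


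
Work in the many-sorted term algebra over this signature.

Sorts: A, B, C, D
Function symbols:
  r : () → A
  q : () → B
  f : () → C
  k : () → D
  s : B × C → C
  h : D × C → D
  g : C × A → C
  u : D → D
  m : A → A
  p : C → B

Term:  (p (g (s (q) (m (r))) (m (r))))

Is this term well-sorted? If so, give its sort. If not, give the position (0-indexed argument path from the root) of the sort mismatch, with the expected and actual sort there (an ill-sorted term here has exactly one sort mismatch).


ill-sorted at position [0, 0, 1]: expected C, got A

      (q) : B
        (r) : A
      (m (r)) : A
    (s (q) (m (r))) : ✗ arg 1 at [0, 0, 1] has sort A, expected C
      (r) : A
    (m (r)) : A


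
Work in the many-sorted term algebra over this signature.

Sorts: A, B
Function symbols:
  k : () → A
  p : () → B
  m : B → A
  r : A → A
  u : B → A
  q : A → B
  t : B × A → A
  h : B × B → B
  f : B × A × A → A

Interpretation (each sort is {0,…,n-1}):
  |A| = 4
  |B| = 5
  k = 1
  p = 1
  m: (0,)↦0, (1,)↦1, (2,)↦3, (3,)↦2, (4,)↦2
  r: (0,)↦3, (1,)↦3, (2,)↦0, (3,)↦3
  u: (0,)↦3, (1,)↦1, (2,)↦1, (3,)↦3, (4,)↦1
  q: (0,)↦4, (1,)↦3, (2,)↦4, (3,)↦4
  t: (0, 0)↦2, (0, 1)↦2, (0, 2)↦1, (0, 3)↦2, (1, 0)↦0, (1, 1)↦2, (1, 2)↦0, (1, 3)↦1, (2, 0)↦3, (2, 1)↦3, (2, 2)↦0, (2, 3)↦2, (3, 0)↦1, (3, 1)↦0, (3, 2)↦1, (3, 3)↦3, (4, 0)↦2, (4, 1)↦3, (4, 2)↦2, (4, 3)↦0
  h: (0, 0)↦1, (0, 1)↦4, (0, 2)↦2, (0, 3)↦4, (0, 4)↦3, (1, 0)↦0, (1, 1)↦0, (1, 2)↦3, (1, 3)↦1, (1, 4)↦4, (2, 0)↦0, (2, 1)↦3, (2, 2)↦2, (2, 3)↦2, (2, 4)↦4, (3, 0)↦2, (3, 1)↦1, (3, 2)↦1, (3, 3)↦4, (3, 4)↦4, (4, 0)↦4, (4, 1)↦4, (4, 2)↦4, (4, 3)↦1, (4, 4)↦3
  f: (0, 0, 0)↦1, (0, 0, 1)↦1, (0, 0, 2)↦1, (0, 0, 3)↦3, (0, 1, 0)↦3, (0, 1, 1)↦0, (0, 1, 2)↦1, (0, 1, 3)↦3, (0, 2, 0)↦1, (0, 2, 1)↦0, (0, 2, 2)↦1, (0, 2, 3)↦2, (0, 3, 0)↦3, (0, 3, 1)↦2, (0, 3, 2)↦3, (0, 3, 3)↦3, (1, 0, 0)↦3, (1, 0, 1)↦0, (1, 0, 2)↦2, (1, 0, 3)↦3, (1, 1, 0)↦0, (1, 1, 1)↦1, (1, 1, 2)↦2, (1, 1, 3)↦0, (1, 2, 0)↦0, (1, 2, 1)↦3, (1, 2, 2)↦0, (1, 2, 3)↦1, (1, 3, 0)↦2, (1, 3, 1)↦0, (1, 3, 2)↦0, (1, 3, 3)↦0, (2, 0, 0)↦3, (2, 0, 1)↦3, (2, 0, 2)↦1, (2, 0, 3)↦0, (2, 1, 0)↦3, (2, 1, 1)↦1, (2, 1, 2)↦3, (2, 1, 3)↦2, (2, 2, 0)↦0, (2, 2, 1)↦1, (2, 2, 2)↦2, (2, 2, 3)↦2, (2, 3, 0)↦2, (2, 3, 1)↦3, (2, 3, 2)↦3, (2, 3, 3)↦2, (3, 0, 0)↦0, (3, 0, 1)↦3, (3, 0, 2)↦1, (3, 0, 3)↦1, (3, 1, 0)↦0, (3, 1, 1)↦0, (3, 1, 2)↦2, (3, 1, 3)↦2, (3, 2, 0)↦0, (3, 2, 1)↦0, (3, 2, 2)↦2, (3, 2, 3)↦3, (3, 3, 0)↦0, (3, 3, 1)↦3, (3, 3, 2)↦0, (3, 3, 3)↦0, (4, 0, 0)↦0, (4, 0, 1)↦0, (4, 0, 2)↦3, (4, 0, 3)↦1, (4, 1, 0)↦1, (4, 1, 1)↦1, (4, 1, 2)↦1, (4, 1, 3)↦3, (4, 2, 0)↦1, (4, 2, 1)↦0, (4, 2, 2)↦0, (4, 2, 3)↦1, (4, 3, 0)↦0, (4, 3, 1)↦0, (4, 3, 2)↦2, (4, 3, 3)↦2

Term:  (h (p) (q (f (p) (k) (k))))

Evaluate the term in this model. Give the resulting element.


  p = 1
  p = 1
  k = 1
  k = 1
  (f (p) (k) (k)) = f(1, 1, 1) = 1
  (q (f (p) (k) (k))) = q(1,) = 3
  (h (p) (q (f (p) (k) (k)))) = h(1, 3) = 1

value = 1


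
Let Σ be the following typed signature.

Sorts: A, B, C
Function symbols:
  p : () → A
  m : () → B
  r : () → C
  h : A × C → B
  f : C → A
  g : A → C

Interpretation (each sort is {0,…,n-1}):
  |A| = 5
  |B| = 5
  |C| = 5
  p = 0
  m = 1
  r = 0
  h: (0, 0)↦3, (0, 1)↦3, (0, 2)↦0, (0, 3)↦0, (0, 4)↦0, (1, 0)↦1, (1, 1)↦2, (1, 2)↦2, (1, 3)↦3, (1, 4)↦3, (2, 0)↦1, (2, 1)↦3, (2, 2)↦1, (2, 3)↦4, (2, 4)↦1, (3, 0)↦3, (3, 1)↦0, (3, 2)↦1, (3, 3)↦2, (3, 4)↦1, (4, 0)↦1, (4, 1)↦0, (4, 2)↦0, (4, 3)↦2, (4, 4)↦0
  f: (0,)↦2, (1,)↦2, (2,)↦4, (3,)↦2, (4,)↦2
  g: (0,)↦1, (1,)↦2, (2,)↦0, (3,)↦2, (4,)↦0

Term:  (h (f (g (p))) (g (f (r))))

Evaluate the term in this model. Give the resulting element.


  p = 0
  (g (p)) = g(0,) = 1
  (f (g (p))) = f(1,) = 2
  r = 0
  (f (r)) = f(0,) = 2
  (g (f (r))) = g(2,) = 0
  (h (f (g (p))) (g (f (r)))) = h(2, 0) = 1

value = 1


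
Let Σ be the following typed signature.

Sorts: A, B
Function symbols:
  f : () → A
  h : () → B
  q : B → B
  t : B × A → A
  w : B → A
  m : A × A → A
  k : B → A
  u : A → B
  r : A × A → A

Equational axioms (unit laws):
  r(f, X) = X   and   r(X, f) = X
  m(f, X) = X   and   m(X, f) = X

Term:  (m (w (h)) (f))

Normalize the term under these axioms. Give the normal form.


normal form = (w (h))

1. (m (w (h)) (f))  →  (w (h))


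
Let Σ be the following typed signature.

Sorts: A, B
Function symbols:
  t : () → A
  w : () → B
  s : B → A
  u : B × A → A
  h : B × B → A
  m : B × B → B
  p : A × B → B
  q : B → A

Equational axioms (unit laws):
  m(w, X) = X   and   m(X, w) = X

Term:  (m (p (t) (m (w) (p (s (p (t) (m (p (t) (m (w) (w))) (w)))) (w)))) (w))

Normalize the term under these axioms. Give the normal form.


normal form = (p (t) (p (s (p (t) (p (t) (w)))) (w)))

1. (m (p (t) (m (w) (p (s (p (t) (m (p (t) (m (w) (w))) (w)))) (w)))) (w))  →  (p (t) (m (w) (p (s (p (t) (m (p (t) (m (w) (w))) (w)))) (w))))
2. (p (t) (m (w) (p (s (p (t) (m (p (t) (m (w) (w))) (w)))) (w))))  →  (p (t) (p (s (p (t) (m (p (t) (m (w) (w))) (w)))) (w)))
3. (p (t) (p (s (p (t) (m (p (t) (m (w) (w))) (w)))) (w)))  →  (p (t) (p (s (p (t) (p (t) (m (w) (w))))) (w)))
4. (p (t) (p (s (p (t) (p (t) (m (w) (w))))) (w)))  →  (p (t) (p (s (p (t) (p (t) (w)))) (w)))


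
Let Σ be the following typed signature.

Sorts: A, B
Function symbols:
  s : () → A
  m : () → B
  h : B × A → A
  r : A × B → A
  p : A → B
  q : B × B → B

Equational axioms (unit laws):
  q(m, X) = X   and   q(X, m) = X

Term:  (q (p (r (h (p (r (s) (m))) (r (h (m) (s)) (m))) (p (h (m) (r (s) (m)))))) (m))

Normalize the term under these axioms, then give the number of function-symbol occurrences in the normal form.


size = 18

1. (q (p (r (h (p (r (s) (m))) (r (h (m) (s)) (m))) (p (h (m) (r (s) (m)))))) (m))  →  (p (r (h (p (r (s) (m))) (r (h (m) (s)) (m))) (p (h (m) (r (s) (m))))))
normal form: (p (r (h (p (r (s) (m))) (r (h (m) (s)) (m))) (p (h (m) (r (s) (m))))))


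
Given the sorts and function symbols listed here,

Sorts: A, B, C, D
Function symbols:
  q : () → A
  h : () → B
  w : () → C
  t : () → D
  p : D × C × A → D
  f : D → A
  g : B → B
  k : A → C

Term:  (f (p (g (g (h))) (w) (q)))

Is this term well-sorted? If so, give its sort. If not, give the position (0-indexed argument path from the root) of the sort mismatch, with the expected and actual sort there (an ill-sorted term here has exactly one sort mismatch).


        (h) : B
      (g (h)) : B
    (g (g (h))) : B
    (w) : C
    (q) : A
  (p (g (g (h))) (w) (q)) : ✗ arg 0 at [0, 0] has sort B, expected D

ill-sorted at position [0, 0]: expected D, got B


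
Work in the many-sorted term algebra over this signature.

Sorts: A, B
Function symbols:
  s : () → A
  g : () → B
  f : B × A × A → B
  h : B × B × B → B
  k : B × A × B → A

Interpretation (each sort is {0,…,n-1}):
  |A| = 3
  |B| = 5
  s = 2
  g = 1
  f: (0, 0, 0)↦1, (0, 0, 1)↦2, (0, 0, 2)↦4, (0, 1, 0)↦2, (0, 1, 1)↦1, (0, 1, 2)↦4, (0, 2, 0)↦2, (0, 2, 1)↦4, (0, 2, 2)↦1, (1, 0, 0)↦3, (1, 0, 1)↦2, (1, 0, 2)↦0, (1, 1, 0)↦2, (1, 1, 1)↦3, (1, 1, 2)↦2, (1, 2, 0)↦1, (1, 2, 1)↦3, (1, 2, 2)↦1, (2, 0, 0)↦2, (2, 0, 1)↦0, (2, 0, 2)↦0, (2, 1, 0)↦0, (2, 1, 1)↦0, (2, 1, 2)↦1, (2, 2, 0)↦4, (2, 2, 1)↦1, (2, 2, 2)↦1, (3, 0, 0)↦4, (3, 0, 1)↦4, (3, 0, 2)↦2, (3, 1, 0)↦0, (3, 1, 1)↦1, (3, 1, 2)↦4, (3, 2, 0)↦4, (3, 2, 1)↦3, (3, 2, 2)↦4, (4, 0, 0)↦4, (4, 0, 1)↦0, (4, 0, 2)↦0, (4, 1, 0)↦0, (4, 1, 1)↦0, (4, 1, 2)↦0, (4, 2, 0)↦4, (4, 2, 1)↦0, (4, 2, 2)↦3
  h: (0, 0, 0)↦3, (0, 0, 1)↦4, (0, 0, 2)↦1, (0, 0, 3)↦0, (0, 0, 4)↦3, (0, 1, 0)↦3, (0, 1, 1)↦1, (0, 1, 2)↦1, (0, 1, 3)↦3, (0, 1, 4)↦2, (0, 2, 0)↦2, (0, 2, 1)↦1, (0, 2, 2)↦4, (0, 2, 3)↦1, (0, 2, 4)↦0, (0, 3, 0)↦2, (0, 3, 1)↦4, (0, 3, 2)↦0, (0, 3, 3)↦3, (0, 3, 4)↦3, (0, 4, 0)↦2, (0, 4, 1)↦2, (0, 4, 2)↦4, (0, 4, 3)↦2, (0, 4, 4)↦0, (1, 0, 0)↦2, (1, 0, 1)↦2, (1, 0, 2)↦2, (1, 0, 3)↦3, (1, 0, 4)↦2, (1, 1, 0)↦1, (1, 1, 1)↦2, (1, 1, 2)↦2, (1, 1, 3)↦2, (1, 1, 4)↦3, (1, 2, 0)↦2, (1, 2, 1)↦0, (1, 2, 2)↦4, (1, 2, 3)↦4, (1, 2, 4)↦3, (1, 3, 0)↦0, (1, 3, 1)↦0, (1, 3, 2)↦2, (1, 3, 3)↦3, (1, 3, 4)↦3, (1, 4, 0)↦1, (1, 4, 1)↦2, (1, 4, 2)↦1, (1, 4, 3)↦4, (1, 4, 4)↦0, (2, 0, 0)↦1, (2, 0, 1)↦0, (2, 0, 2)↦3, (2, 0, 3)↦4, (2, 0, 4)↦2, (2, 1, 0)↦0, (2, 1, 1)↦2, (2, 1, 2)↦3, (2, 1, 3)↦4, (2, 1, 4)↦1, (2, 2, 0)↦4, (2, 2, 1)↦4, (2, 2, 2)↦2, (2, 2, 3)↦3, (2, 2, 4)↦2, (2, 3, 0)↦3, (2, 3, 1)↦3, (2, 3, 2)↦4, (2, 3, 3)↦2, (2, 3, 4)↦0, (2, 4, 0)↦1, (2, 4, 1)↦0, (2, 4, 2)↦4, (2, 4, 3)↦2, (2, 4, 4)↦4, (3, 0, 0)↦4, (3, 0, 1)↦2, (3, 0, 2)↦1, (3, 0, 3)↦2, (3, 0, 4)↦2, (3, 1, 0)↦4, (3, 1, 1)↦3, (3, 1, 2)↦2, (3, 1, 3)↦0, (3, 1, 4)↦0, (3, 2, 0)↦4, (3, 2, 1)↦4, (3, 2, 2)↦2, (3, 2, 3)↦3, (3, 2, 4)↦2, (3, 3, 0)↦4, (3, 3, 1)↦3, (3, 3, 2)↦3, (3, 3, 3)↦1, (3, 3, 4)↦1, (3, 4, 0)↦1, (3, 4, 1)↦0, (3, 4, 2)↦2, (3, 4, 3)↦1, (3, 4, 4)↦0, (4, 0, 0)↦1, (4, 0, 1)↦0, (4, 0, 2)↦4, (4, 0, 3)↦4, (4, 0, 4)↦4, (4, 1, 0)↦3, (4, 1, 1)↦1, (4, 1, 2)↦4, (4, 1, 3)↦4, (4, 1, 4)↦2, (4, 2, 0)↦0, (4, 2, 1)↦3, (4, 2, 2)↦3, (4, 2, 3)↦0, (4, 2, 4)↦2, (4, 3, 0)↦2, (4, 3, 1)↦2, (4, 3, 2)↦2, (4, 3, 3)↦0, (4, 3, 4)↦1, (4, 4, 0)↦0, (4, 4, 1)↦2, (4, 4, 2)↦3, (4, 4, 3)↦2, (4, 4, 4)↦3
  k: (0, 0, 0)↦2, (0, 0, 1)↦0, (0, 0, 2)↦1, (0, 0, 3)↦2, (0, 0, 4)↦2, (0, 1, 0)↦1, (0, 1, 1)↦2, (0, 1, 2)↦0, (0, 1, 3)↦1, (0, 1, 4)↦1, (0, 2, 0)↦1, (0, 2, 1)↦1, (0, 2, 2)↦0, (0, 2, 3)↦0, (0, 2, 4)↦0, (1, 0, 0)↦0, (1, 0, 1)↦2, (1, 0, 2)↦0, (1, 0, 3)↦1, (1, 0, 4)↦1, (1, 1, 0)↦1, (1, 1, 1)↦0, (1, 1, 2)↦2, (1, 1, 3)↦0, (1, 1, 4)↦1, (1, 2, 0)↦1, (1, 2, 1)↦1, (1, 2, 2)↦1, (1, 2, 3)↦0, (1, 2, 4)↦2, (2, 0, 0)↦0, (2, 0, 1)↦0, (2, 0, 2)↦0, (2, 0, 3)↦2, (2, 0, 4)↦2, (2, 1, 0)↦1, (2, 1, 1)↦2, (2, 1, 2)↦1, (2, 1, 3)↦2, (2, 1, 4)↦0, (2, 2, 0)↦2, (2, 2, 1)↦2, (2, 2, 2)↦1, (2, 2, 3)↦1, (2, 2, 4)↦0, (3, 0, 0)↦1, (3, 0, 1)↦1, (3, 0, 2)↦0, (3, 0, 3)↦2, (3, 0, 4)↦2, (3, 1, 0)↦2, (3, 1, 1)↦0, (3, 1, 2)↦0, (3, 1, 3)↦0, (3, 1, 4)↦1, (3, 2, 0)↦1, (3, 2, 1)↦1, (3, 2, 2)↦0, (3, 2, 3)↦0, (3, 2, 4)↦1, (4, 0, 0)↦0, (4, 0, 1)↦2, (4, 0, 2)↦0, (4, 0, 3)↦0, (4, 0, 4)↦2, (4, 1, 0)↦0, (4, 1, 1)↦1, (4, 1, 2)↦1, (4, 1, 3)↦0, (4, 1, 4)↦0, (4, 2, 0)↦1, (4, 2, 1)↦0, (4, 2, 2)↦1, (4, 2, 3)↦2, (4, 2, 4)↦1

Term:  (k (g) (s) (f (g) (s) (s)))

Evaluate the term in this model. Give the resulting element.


  g = 1
  s = 2
  g = 1
  s = 2
  s = 2
  (f (g) (s) (s)) = f(1, 2, 2) = 1
  (k (g) (s) (f (g) (s) (s))) = k(1, 2, 1) = 1

value = 1


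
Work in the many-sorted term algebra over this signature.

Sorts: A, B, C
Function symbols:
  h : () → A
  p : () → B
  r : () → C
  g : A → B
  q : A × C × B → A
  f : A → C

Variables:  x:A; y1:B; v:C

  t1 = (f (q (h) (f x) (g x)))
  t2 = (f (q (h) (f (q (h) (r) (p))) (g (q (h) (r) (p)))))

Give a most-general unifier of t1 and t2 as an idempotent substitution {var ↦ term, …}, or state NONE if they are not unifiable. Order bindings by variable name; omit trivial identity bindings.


{x ↦ (q (h) (r) (p))}


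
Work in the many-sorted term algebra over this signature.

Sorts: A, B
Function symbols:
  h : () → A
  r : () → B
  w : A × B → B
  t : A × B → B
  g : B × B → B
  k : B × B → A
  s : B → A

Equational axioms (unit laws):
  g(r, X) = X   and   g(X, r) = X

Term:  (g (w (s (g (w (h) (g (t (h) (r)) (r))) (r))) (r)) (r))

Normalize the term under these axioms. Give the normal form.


1. (g (w (s (g (w (h) (g (t (h) (r)) (r))) (r))) (r)) (r))  →  (w (s (g (w (h) (g (t (h) (r)) (r))) (r))) (r))
2. (w (s (g (w (h) (g (t (h) (r)) (r))) (r))) (r))  →  (w (s (w (h) (g (t (h) (r)) (r)))) (r))
3. (w (s (w (h) (g (t (h) (r)) (r)))) (r))  →  (w (s (w (h) (t (h) (r)))) (r))

normal form = (w (s (w (h) (t (h) (r)))) (r))


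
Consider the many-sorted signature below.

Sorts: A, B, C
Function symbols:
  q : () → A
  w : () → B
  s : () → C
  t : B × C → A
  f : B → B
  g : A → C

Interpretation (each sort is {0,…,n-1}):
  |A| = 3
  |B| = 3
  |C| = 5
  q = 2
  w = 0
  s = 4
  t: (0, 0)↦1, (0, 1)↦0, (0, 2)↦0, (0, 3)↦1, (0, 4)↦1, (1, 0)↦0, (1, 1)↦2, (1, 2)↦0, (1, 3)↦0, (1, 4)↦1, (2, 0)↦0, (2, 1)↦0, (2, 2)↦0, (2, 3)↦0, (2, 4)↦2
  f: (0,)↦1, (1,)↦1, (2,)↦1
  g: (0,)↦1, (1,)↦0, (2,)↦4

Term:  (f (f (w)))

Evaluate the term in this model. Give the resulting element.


value = 1

  w = 0
  (f (w)) = f(0,) = 1
  (f (f (w))) = f(1,) = 1


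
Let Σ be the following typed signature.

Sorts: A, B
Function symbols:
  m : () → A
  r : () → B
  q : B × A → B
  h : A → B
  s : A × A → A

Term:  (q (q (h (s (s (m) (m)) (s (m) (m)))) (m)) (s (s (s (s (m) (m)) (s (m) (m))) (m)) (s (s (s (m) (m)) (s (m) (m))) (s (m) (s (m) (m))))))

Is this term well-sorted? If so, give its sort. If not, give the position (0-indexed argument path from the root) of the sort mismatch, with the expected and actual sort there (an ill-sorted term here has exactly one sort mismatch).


well-sorted; sort = B

          (m) : A
          (m) : A
        (s (m) (m)) : A
          (m) : A
          (m) : A
        (s (m) (m)) : A
      (s (s (m) (m)) (s (m) (m))) : A
    (h (s (s (m) (m)) (s (m) (m)))) : B
    (m) : A
  (q (h (s (s (m) (m)) (s (m) (m)))) (m)) : B
          (m) : A
          (m) : A
        (s (m) (m)) : A
          (m) : A
          (m) : A
        (s (m) (m)) : A
      (s (s (m) (m)) (s (m) (m))) : A
      (m) : A
    (s (s (s (m) (m)) (s (m) (m))) (m)) : A
          (m) : A
          (m) : A
        (s (m) (m)) : A
          (m) : A
          (m) : A
        (s (m) (m)) : A
      (s (s (m) (m)) (s (m) (m))) : A
        (m) : A
          (m) : A
          (m) : A
        (s (m) (m)) : A
      (s (m) (s (m) (m))) : A
    (s (s (s (m) (m)) (s (m) (m))) (s (m) (s (m) (m)))) : A
  (s (s (s (s (m) (m)) (s (m) (m))) (m)) (s (s (s (m) (m)) (s (m) (m))) (s (m) (s (m) (m))))) : A
(q (q (h (s (s (m) (m)) (s (m) (m)))) (m)) (s (s (s (s (m) (m)) (s (m) (m))) (m)) (s (s (s (m) (m)) (s (m) (m))) (s (m) (s (m) (m)))))) : B


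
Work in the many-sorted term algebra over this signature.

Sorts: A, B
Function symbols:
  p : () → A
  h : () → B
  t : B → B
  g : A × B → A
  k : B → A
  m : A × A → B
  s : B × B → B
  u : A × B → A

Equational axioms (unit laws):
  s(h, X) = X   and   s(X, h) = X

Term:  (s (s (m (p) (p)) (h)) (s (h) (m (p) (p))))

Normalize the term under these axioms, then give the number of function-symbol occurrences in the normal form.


1. (s (s (m (p) (p)) (h)) (s (h) (m (p) (p))))  →  (s (m (p) (p)) (s (h) (m (p) (p))))
2. (s (m (p) (p)) (s (h) (m (p) (p))))  →  (s (m (p) (p)) (m (p) (p)))
normal form: (s (m (p) (p)) (m (p) (p)))

size = 7


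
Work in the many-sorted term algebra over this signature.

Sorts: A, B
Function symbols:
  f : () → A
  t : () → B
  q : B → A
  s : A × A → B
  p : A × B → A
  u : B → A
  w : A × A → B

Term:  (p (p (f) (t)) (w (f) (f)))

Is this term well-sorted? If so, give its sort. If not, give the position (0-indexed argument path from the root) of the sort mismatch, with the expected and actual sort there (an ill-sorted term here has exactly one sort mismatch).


    (f) : A
    (t) : B
  (p (f) (t)) : A
    (f) : A
    (f) : A
  (w (f) (f)) : B
(p (p (f) (t)) (w (f) (f))) : A

well-sorted; sort = A


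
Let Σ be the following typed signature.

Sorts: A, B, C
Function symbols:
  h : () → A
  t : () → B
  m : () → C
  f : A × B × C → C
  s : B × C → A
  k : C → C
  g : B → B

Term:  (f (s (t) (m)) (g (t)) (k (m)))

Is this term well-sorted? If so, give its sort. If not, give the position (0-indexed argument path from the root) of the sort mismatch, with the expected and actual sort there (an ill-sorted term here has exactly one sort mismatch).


well-sorted; sort = C

    (t) : B
    (m) : C
  (s (t) (m)) : A
    (t) : B
  (g (t)) : B
    (m) : C
  (k (m)) : C
(f (s (t) (m)) (g (t)) (k (m))) : C


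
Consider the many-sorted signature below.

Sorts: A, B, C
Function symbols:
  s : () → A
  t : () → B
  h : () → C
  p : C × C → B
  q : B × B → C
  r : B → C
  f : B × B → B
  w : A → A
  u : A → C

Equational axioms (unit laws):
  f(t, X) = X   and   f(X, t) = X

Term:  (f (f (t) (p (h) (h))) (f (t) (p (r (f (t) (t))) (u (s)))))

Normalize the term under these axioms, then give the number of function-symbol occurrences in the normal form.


1. (f (f (t) (p (h) (h))) (f (t) (p (r (f (t) (t))) (u (s)))))  →  (f (p (h) (h)) (f (t) (p (r (f (t) (t))) (u (s)))))
2. (f (p (h) (h)) (f (t) (p (r (f (t) (t))) (u (s)))))  →  (f (p (h) (h)) (p (r (f (t) (t))) (u (s))))
3. (f (p (h) (h)) (p (r (f (t) (t))) (u (s))))  →  (f (p (h) (h)) (p (r (t)) (u (s))))
normal form: (f (p (h) (h)) (p (r (t)) (u (s))))

size = 9


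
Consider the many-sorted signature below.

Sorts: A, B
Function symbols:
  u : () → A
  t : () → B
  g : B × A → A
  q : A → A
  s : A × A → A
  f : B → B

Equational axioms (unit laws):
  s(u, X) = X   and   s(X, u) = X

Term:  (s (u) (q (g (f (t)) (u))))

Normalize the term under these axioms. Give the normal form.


1. (s (u) (q (g (f (t)) (u))))  →  (q (g (f (t)) (u)))

normal form = (q (g (f (t)) (u)))


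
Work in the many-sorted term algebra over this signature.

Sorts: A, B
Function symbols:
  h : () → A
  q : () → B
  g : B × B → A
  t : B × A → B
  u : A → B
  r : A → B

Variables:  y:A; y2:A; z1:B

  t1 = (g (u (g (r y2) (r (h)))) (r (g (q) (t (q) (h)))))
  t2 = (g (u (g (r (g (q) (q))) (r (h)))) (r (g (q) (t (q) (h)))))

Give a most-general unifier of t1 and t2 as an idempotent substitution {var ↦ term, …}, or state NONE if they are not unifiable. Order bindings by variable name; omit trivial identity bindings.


{y2 ↦ (g (q) (q))}


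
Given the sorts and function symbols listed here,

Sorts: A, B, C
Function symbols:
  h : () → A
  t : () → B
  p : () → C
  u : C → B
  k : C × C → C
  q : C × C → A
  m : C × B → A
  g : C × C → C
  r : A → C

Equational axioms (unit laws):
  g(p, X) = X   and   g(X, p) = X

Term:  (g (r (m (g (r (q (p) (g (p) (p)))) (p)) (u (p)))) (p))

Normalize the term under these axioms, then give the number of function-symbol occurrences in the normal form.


1. (g (r (m (g (r (q (p) (g (p) (p)))) (p)) (u (p)))) (p))  →  (r (m (g (r (q (p) (g (p) (p)))) (p)) (u (p))))
2. (r (m (g (r (q (p) (g (p) (p)))) (p)) (u (p))))  →  (r (m (r (q (p) (g (p) (p)))) (u (p))))
3. (r (m (r (q (p) (g (p) (p)))) (u (p))))  →  (r (m (r (q (p) (p))) (u (p))))
normal form: (r (m (r (q (p) (p))) (u (p))))

size = 8


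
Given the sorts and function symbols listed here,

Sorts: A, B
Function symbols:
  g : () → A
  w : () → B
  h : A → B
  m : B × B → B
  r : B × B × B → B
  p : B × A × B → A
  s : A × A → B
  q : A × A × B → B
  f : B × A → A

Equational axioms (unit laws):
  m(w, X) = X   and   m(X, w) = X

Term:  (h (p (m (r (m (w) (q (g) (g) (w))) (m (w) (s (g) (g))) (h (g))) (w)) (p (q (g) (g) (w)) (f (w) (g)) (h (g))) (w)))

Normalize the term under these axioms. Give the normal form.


1. (h (p (m (r (m (w) (q (g) (g) (w))) (m (w) (s (g) (g))) (h (g))) (w)) (p (q (g) (g) (w)) (f (w) (g)) (h (g))) (w)))  →  (h (p (r (m (w) (q (g) (g) (w))) (m (w) (s (g) (g))) (h (g))) (p (q (g) (g) (w)) (f (w) (g)) (h (g))) (w)))
2. (h (p (r (m (w) (q (g) (g) (w))) (m (w) (s (g) (g))) (h (g))) (p (q (g) (g) (w)) (f (w) (g)) (h (g))) (w)))  →  (h (p (r (q (g) (g) (w)) (m (w) (s (g) (g))) (h (g))) (p (q (g) (g) (w)) (f (w) (g)) (h (g))) (w)))
3. (h (p (r (q (g) (g) (w)) (m (w) (s (g) (g))) (h (g))) (p (q (g) (g) (w)) (f (w) (g)) (h (g))) (w)))  →  (h (p (r (q (g) (g) (w)) (s (g) (g)) (h (g))) (p (q (g) (g) (w)) (f (w) (g)) (h (g))) (w)))

normal form = (h (p (r (q (g) (g) (w)) (s (g) (g)) (h (g))) (p (q (g) (g) (w)) (f (w) (g)) (h (g))) (w)))


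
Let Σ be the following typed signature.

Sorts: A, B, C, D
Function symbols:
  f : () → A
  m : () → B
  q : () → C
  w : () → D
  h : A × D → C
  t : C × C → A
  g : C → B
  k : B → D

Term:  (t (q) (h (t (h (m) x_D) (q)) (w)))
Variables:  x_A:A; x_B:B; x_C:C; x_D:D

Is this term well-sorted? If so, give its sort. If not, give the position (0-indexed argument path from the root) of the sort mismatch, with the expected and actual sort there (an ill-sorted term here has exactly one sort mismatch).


ill-sorted at position [1, 0, 0, 0]: expected A, got B

  (q) : C
        (m) : B
        x_D : D
      (h (m) x_D) : ✗ arg 0 at [1, 0, 0, 0] has sort B, expected A
      (q) : C
    (w) : D


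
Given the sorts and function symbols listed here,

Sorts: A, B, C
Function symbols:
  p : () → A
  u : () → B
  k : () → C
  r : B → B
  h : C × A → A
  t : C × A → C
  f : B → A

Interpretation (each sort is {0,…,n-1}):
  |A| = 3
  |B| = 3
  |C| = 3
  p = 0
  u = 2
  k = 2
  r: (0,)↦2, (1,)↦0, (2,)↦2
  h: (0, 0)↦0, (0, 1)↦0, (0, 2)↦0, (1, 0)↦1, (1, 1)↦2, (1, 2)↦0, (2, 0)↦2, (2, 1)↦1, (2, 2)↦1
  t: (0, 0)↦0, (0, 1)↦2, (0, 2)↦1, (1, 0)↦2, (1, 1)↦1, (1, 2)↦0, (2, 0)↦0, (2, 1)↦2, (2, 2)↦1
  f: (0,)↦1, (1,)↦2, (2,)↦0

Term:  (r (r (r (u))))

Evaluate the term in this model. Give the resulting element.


value = 2

  u = 2
  (r (u)) = r(2,) = 2
  (r (r (u))) = r(2,) = 2
  (r (r (r (u)))) = r(2,) = 2


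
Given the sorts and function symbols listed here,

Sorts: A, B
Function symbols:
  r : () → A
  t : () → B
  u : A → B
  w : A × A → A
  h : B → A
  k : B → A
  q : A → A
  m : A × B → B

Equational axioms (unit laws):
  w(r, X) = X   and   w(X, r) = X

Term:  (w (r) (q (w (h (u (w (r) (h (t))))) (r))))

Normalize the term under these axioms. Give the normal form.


1. (w (r) (q (w (h (u (w (r) (h (t))))) (r))))  →  (q (w (h (u (w (r) (h (t))))) (r)))
2. (q (w (h (u (w (r) (h (t))))) (r)))  →  (q (h (u (w (r) (h (t))))))
3. (q (h (u (w (r) (h (t))))))  →  (q (h (u (h (t)))))

normal form = (q (h (u (h (t)))))


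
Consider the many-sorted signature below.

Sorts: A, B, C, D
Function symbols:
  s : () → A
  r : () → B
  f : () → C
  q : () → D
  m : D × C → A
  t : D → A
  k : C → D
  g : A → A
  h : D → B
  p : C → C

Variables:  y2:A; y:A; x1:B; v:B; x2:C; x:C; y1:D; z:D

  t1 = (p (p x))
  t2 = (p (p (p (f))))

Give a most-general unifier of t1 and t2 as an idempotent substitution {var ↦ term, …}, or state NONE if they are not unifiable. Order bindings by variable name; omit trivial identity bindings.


{x ↦ (p (f))}


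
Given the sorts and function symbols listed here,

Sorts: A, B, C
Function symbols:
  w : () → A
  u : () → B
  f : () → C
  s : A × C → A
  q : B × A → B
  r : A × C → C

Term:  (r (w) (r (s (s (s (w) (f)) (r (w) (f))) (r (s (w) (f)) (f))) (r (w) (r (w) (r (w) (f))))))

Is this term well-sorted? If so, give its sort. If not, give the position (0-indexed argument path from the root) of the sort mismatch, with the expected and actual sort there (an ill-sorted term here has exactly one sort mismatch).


well-sorted; sort = C

  (w) : A
          (w) : A
          (f) : C
        (s (w) (f)) : A
          (w) : A
          (f) : C
        (r (w) (f)) : C
      (s (s (w) (f)) (r (w) (f))) : A
          (w) : A
          (f) : C
        (s (w) (f)) : A
        (f) : C
      (r (s (w) (f)) (f)) : C
    (s (s (s (w) (f)) (r (w) (f))) (r (s (w) (f)) (f))) : A
      (w) : A
        (w) : A
          (w) : A
          (f) : C
        (r (w) (f)) : C
      (r (w) (r (w) (f))) : C
    (r (w) (r (w) (r (w) (f)))) : C
  (r (s (s (s (w) (f)) (r (w) (f))) (r (s (w) (f)) (f))) (r (w) (r (w) (r (w) (f))))) : C
(r (w) (r (s (s (s (w) (f)) (r (w) (f))) (r (s (w) (f)) (f))) (r (w) (r (w) (r (w) (f)))))) : C


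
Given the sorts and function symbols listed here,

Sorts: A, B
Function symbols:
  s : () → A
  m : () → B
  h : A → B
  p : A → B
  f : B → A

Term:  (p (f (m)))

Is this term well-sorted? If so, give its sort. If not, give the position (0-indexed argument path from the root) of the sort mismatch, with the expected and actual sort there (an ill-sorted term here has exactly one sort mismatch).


well-sorted; sort = B

    (m) : B
  (f (m)) : A
(p (f (m))) : B


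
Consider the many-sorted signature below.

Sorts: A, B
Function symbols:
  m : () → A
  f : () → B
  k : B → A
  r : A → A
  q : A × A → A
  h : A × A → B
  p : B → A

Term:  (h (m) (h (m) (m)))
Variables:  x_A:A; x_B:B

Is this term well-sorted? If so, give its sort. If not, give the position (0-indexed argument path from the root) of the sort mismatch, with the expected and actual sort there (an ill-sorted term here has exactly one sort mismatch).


ill-sorted at position [1]: expected A, got B

  (m) : A
    (m) : A
    (m) : A
  (h (m) (m)) : B
(h (m) (h (m) (m))) : ✗ arg 1 at [1] has sort B, expected A


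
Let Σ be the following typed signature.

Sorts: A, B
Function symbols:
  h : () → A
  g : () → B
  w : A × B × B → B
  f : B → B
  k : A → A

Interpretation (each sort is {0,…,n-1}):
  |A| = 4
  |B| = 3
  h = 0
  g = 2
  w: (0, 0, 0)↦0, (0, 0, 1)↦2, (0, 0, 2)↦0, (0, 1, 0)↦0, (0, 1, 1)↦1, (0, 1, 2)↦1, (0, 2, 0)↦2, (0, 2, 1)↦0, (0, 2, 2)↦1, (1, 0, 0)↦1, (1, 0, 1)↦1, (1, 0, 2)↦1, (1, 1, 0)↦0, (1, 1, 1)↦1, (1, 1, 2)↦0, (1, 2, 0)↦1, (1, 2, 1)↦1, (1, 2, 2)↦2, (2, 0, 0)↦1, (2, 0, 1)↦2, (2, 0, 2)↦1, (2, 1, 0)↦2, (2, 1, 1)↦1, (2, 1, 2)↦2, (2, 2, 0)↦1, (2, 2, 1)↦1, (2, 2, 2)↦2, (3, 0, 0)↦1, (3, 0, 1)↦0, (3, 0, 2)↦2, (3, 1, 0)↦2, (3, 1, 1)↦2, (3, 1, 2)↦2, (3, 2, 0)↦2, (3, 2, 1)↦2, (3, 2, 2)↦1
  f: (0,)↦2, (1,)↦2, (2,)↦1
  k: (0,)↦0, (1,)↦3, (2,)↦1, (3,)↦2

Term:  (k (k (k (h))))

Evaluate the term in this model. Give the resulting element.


value = 0

  h = 0
  (k (h)) = k(0,) = 0
  (k (k (h))) = k(0,) = 0
  (k (k (k (h)))) = k(0,) = 0


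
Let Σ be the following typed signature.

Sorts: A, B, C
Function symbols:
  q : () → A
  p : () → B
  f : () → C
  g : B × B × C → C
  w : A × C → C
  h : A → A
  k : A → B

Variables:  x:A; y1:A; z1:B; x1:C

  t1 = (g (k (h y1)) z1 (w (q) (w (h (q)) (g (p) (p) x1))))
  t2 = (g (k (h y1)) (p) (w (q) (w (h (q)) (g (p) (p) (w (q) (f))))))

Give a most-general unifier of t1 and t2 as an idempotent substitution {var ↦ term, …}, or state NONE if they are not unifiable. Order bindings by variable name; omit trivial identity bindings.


{x1 ↦ (w (q) (f)), z1 ↦ (p)}


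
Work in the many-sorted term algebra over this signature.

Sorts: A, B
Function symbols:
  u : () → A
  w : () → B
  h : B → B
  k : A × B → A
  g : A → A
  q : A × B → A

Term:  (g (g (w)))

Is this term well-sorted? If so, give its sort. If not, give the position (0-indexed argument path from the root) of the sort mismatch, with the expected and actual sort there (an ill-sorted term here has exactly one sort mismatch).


ill-sorted at position [0, 0]: expected A, got B

    (w) : B
  (g (w)) : ✗ arg 0 at [0, 0] has sort B, expected A


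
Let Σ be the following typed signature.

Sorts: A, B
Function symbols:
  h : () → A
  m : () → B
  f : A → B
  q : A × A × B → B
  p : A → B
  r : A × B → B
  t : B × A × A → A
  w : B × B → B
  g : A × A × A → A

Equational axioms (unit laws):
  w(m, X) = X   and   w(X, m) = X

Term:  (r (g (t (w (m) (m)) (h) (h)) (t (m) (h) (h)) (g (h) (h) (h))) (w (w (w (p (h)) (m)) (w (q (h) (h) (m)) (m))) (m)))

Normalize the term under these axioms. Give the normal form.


normal form = (r (g (t (m) (h) (h)) (t (m) (h) (h)) (g (h) (h) (h))) (w (p (h)) (q (h) (h) (m))))

1. (r (g (t (w (m) (m)) (h) (h)) (t (m) (h) (h)) (g (h) (h) (h))) (w (w (w (p (h)) (m)) (w (q (h) (h) (m)) (m))) (m)))  →  (r (g (t (m) (h) (h)) (t (m) (h) (h)) (g (h) (h) (h))) (w (w (w (p (h)) (m)) (w (q (h) (h) (m)) (m))) (m)))
2. (r (g (t (m) (h) (h)) (t (m) (h) (h)) (g (h) (h) (h))) (w (w (w (p (h)) (m)) (w (q (h) (h) (m)) (m))) (m)))  →  (r (g (t (m) (h) (h)) (t (m) (h) (h)) (g (h) (h) (h))) (w (w (p (h)) (m)) (w (q (h) (h) (m)) (m))))
3. (r (g (t (m) (h) (h)) (t (m) (h) (h)) (g (h) (h) (h))) (w (w (p (h)) (m)) (w (q (h) (h) (m)) (m))))  →  (r (g (t (m) (h) (h)) (t (m) (h) (h)) (g (h) (h) (h))) (w (p (h)) (w (q (h) (h) (m)) (m))))
4. (r (g (t (m) (h) (h)) (t (m) (h) (h)) (g (h) (h) (h))) (w (p (h)) (w (q (h) (h) (m)) (m))))  →  (r (g (t (m) (h) (h)) (t (m) (h) (h)) (g (h) (h) (h))) (w (p (h)) (q (h) (h) (m))))


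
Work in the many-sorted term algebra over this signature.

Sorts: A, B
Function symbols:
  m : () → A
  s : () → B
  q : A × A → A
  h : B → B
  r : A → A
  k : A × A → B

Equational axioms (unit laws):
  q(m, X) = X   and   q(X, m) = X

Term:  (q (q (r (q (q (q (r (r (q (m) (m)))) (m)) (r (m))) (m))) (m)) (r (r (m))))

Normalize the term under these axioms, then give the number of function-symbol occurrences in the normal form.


1. (q (q (r (q (q (q (r (r (q (m) (m)))) (m)) (r (m))) (m))) (m)) (r (r (m))))  →  (q (r (q (q (q (r (r (q (m) (m)))) (m)) (r (m))) (m))) (r (r (m))))
2. (q (r (q (q (q (r (r (q (m) (m)))) (m)) (r (m))) (m))) (r (r (m))))  →  (q (r (q (q (r (r (q (m) (m)))) (m)) (r (m)))) (r (r (m))))
3. (q (r (q (q (r (r (q (m) (m)))) (m)) (r (m)))) (r (r (m))))  →  (q (r (q (r (r (q (m) (m)))) (r (m)))) (r (r (m))))
4. (q (r (q (r (r (q (m) (m)))) (r (m)))) (r (r (m))))  →  (q (r (q (r (r (m))) (r (m)))) (r (r (m))))
normal form: (q (r (q (r (r (m))) (r (m)))) (r (r (m))))

size = 11


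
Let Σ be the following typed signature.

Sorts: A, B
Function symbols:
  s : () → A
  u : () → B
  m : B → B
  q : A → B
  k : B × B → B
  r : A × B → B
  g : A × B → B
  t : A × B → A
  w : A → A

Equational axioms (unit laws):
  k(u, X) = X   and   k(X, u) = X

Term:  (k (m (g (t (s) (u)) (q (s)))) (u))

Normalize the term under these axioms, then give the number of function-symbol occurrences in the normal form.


1. (k (m (g (t (s) (u)) (q (s)))) (u))  →  (m (g (t (s) (u)) (q (s))))
normal form: (m (g (t (s) (u)) (q (s))))

size = 7


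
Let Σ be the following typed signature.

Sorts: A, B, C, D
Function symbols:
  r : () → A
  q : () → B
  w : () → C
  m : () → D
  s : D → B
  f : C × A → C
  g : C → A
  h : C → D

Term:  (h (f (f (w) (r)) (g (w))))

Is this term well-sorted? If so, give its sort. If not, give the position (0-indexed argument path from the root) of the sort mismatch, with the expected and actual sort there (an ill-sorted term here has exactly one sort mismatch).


      (w) : C
      (r) : A
    (f (w) (r)) : C
      (w) : C
    (g (w)) : A
  (f (f (w) (r)) (g (w))) : C
(h (f (f (w) (r)) (g (w)))) : D

well-sorted; sort = D


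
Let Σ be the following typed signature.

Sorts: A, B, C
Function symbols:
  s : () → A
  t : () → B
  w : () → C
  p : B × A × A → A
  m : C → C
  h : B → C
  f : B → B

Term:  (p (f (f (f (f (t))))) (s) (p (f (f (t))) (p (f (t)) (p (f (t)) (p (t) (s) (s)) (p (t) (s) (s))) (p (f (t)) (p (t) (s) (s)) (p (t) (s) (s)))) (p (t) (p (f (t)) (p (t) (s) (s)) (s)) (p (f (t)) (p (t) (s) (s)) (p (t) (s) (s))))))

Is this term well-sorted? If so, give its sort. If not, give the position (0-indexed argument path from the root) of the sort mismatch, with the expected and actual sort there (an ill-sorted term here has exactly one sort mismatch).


well-sorted; sort = A

          (t) : B
        (f (t)) : B
      (f (f (t))) : B
    (f (f (f (t)))) : B
  (f (f (f (f (t))))) : B
  (s) : A
        (t) : B
      (f (t)) : B
    (f (f (t))) : B
        (t) : B
      (f (t)) : B
          (t) : B
        (f (t)) : B
          (t) : B
          (s) : A
          (s) : A
        (p (t) (s) (s)) : A
          (t) : B
          (s) : A
          (s) : A
        (p (t) (s) (s)) : A
      (p (f (t)) (p (t) (s) (s)) (p (t) (s) (s))) : A
          (t) : B
        (f (t)) : B
          (t) : B
          (s) : A
          (s) : A
        (p (t) (s) (s)) : A
          (t) : B
          (s) : A
          (s) : A
        (p (t) (s) (s)) : A
      (p (f (t)) (p (t) (s) (s)) (p (t) (s) (s))) : A
    (p (f (t)) (p (f (t)) (p (t) (s) (s)) (p (t) (s) (s))) (p (f (t)) (p (t) (s) (s)) (p (t) (s) (s)))) : A
      (t) : B
          (t) : B
        (f (t)) : B
          (t) : B
          (s) : A
          (s) : A
        (p (t) (s) (s)) : A
        (s) : A
      (p (f (t)) (p (t) (s) (s)) (s)) : A
          (t) : B
        (f (t)) : B
          (t) : B
          (s) : A
          (s) : A
        (p (t) (s) (s)) : A
          (t) : B
          (s) : A
          (s) : A
        (p (t) (s) (s)) : A
      (p (f (t)) (p (t) (s) (s)) (p (t) (s) (s))) : A
    (p (t) (p (f (t)) (p (t) (s) (s)) (s)) (p (f (t)) (p (t) (s) (s)) (p (t) (s) (s)))) : A
  (p (f (f (t))) (p (f (t)) (p (f (t)) (p (t) (s) (s)) (p (t) (s) (s))) (p (f (t)) (p (t) (s) (s)) (p (t) (s) (s)))) (p (t) (p (f (t)) (p (t) (s) (s)) (s)) (p (f (t)) (p (t) (s) (s)) (p (t) (s) (s))))) : A
(p (f (f (f (f (t))))) (s) (p (f (f (t))) (p (f (t)) (p (f (t)) (p (t) (s) (s)) (p (t) (s) (s))) (p (f (t)) (p (t) (s) (s)) (p (t) (s) (s)))) (p (t) (p (f (t)) (p (t) (s) (s)) (s)) (p (f (t)) (p (t) (s) (s)) (p (t) (s) (s)))))) : A


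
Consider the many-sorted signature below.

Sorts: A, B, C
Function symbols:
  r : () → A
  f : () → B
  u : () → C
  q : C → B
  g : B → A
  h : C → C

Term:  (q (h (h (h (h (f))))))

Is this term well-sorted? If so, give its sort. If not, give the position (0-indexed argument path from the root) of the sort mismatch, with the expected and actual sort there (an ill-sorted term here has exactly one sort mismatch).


          (f) : B
        (h (f)) : ✗ arg 0 at [0, 0, 0, 0, 0] has sort B, expected C

ill-sorted at position [0, 0, 0, 0, 0]: expected C, got B


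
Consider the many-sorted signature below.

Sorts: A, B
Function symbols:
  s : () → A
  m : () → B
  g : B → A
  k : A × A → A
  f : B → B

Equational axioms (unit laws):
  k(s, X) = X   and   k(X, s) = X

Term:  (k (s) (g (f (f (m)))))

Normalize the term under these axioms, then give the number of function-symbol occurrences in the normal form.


size = 4

1. (k (s) (g (f (f (m)))))  →  (g (f (f (m))))
normal form: (g (f (f (m))))


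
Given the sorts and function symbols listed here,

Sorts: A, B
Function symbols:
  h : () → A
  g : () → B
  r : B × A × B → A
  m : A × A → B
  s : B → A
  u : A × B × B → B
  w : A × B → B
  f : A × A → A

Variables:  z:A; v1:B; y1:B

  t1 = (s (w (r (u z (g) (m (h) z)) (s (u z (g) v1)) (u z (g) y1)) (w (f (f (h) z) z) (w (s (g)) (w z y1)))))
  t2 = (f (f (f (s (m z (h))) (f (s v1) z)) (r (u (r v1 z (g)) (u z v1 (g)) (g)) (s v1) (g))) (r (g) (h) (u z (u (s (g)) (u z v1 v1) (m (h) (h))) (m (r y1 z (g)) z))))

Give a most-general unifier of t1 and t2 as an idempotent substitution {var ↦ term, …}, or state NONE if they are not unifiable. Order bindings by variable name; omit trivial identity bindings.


head clash or occurs-check failure — not unifiable

NONE (not unifiable)


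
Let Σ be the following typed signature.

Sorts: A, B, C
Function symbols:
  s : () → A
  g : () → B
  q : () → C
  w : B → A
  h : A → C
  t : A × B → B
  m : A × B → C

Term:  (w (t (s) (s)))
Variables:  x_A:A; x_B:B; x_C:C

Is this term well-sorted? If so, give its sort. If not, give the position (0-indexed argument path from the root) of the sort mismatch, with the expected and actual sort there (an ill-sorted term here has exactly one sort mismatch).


ill-sorted at position [0, 1]: expected B, got A

    (s) : A
    (s) : A
  (t (s) (s)) : ✗ arg 1 at [0, 1] has sort A, expected B
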